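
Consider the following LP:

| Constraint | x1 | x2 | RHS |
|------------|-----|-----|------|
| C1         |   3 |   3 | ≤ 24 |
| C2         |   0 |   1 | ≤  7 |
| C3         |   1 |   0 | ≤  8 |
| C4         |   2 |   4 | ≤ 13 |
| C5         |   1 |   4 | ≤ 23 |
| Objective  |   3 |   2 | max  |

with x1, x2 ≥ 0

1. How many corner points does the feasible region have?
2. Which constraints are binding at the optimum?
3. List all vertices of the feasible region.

1. 3
2. C4, x2 ≥ 0
3. (0, 0), (6.5, 0), (0, 3.25)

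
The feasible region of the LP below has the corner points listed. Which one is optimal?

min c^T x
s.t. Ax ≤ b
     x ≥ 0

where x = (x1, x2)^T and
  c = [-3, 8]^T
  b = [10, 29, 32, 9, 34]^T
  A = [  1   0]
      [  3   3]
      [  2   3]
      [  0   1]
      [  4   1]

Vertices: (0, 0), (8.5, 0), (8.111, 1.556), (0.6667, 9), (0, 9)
(8.5, 0) with z = -25.5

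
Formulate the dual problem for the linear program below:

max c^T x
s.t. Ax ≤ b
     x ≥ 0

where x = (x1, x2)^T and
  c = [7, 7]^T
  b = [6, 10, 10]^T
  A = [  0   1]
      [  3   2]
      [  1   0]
Minimize: z = 6y1 + 10y2 + 10y3

Subject to:
  C1: -3y2 - y3 ≤ -7
  C2: -y1 - 2y2 ≤ -7
  y1, y2, y3 ≥ 0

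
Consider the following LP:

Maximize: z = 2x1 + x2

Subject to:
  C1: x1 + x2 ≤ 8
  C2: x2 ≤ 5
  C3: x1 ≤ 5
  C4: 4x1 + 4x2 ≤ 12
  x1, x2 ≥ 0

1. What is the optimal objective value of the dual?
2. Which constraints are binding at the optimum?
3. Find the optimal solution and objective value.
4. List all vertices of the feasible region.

1. 6 (by strong duality, equal to the primal optimum)
2. C4, x2 ≥ 0
3. x1 = 3, x2 = 0, z = 6
4. (0, 0), (3, 0), (0, 3)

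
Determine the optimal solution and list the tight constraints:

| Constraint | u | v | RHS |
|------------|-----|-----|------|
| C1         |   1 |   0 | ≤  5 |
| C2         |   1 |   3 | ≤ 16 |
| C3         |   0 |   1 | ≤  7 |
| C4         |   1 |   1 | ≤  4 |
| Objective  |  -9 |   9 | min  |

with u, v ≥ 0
Optimal: u = 4, v = 0
Slack at optimum:
  C1: slack = 1
  C2: slack = 12
  C3: slack = 7
  C4: slack = 0 (binding)
  u ≥ 0: u = 4
  v ≥ 0: v = 0 (binding)
Binding constraints: C4, v ≥ 0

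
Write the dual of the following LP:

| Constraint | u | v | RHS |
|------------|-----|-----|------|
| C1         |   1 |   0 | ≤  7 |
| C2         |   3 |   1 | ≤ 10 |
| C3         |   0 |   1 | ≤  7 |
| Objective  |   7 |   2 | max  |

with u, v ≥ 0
Minimize: z = 7y1 + 10y2 + 7y3

Subject to:
  C1: -y1 - 3y2 ≤ -7
  C2: -y2 - y3 ≤ -2
  y1, y2, y3 ≥ 0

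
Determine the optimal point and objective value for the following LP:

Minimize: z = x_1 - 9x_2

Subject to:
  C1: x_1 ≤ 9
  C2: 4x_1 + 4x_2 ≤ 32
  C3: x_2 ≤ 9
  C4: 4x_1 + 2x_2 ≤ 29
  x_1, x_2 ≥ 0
Each vertex is the intersection of two constraint boundaries that also satisfies all remaining constraints:
  x_1 = 0 and x_2 = 0 → (0, 0)
  4x_1 + 2x_2 = 29 and x_2 = 0 → (7.25, 0)
  4x_1 + 4x_2 = 32 and 4x_1 + 2x_2 = 29 → (6.5, 1.5)
  4x_1 + 4x_2 = 32 and x_1 = 0 → (0, 8)

Evaluating z = x_1 - 9x_2 at each vertex:
  (0, 0): z = 0
  (7.25, 0): z = 7.25
  (6.5, 1.5): z = -7
  (0, 8): z = -72

The minimum is at (0, 8) with z = -72.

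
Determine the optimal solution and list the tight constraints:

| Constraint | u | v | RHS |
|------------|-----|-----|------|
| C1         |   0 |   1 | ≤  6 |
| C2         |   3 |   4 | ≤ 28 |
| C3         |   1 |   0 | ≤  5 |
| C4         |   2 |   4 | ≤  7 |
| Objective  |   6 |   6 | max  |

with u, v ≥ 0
Optimal: u = 3.5, v = 0
Slack at optimum:
  C1: slack = 6
  C2: slack = 17.5
  C3: slack = 1.5
  C4: slack = 0 (binding)
  u ≥ 0: u = 3.5
  v ≥ 0: v = 0 (binding)
Binding constraints: C4, v ≥ 0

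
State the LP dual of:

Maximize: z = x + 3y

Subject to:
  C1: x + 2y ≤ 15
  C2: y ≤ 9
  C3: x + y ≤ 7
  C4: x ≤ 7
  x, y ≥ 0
Minimize: z = 15y1 + 9y2 + 7y3 + 7y4

Subject to:
  C1: -y1 - y3 - y4 ≤ -1
  C2: -2y1 - y2 - y3 ≤ -3
  y1, y2, y3, y4 ≥ 0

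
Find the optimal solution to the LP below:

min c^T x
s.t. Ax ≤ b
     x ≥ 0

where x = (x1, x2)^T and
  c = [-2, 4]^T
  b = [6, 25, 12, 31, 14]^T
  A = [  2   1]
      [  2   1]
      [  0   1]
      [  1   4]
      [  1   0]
Each vertex is the intersection of two constraint boundaries that also satisfies all remaining constraints:
  x1 = 0 and x2 = 0 → (0, 0)
  2x1 + x2 = 6 and x2 = 0 → (3, 0)
  2x1 + x2 = 6 and x1 = 0 → (0, 6)

Evaluating z = -2x1 + 4x2 at each vertex:
  (0, 0): z = 0
  (3, 0): z = -6
  (0, 6): z = 24

The minimum is at (3, 0) with z = -6.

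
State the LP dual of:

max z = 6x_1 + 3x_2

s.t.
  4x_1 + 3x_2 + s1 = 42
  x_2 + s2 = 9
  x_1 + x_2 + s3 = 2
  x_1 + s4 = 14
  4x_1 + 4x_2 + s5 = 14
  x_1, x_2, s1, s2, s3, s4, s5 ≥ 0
Minimize: z = 42y1 + 9y2 + 2y3 + 14y4 + 14y5

Subject to:
  C1: -4y1 - y3 - y4 - 4y5 ≤ -6
  C2: -3y1 - y2 - y3 - 4y5 ≤ -3
  y1, y2, y3, y4, y5 ≥ 0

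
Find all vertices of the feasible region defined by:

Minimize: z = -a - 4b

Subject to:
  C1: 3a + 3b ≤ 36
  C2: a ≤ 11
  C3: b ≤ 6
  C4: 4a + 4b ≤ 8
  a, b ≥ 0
Each vertex is the intersection of two constraint boundaries that also satisfies all remaining constraints:
  a = 0 and b = 0 → (0, 0)
  4a + 4b = 8 and b = 0 → (2, 0)
  4a + 4b = 8 and a = 0 → (0, 2)

Vertices: (0, 0), (2, 0), (0, 2)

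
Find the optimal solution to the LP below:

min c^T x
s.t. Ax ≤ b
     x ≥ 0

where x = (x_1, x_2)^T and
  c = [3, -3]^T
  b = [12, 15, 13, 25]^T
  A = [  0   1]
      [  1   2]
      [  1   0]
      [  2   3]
Each vertex is the intersection of two constraint boundaries that also satisfies all remaining constraints:
  x_1 = 0 and x_2 = 0 → (0, 0)
  2x_1 + 3x_2 = 25 and x_2 = 0 → (12.5, 0)
  x_1 + 2x_2 = 15 and 2x_1 + 3x_2 = 25 → (5, 5)
  x_1 + 2x_2 = 15 and x_1 = 0 → (0, 7.5)

Evaluating z = 3x_1 - 3x_2 at each vertex:
  (0, 0): z = 0
  (12.5, 0): z = 37.5
  (5, 5): z = 0
  (0, 7.5): z = -22.5

The minimum is at (0, 7.5) with z = -22.5.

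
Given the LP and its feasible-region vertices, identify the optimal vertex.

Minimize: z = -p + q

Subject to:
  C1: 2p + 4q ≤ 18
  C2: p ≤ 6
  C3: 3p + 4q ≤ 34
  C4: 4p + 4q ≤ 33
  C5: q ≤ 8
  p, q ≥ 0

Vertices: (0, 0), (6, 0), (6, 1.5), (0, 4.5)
Evaluating z = -p + q at each vertex:
  (0, 0): z = 0
  (6, 0): z = -6
  (6, 1.5): z = -4.5
  (0, 4.5): z = 4.5

The smallest value is z = -6, attained at (6, 0).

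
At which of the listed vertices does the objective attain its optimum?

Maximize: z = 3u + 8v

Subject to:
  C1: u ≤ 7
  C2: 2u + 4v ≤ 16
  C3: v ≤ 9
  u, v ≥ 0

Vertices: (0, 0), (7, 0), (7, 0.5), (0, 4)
(0, 4) with z = 32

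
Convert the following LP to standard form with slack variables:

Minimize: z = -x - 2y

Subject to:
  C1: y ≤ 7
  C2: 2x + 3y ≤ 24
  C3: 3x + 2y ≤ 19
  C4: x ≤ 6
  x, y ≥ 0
min z = -x - 2y

s.t.
  y + s1 = 7
  2x + 3y + s2 = 24
  3x + 2y + s3 = 19
  x + s4 = 6
  x, y, s1, s2, s3, s4 ≥ 0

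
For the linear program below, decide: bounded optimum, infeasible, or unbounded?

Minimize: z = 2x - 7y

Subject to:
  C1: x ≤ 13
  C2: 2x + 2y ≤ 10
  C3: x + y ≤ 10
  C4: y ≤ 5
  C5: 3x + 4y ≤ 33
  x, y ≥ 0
The point (0, 5) satisfies every constraint, so the LP is feasible; the constraints give x ≤ 13 and y ≤ 5, which with x, y ≥ 0 keep the feasible region inside a bounded box. A feasible, bounded LP attains a finite optimum at a vertex.

Bounded optimum: z* = -35 at (0, 5).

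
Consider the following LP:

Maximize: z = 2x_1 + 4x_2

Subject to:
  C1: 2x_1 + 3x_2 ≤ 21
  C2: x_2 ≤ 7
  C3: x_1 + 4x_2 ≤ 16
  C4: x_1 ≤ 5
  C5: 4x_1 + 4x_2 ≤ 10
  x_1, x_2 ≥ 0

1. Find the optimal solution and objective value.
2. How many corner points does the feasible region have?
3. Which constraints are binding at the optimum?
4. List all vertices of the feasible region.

1. x_1 = 0, x_2 = 2.5, z = 10
2. 3
3. C5, x_1 ≥ 0
4. (0, 0), (2.5, 0), (0, 2.5)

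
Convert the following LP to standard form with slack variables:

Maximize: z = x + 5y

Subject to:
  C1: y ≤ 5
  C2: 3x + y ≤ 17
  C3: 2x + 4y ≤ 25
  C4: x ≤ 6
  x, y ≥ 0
max z = x + 5y

s.t.
  y + s1 = 5
  3x + y + s2 = 17
  2x + 4y + s3 = 25
  x + s4 = 6
  x, y, s1, s2, s3, s4 ≥ 0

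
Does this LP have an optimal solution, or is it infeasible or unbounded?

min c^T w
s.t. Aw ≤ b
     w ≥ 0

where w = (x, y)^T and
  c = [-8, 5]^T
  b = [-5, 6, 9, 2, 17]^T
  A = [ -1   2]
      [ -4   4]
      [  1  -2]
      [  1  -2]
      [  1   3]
One constraint requires x - 2y ≤ 2, while the constraint -x + 2y ≤ -5 is equivalent to x - 2y ≥ 5. Together they would need 5 ≤ x - 2y ≤ 2, which is impossible since 5 > 2. No point satisfies all constraints.

The feasible region is empty; the LP is infeasible.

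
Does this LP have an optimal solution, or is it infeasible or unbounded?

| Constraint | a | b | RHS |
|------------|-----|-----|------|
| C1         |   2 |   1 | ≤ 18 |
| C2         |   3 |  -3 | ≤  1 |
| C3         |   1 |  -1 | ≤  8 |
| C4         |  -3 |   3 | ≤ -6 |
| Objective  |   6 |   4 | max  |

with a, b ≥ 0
C2 requires 3a - 3b ≤ 1, while C4 (-3a + 3b ≤ -6) is equivalent to 3a - 3b ≥ 6. Together they would need 6 ≤ 3a - 3b ≤ 1, which is impossible since 6 > 1. No point satisfies all constraints.

Infeasible — the constraint set is empty.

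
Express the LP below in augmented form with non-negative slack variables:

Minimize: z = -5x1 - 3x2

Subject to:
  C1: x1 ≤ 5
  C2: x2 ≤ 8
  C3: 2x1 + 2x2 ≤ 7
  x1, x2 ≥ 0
min z = -5x1 - 3x2

s.t.
  x1 + s1 = 5
  x2 + s2 = 8
  2x1 + 2x2 + s3 = 7
  x1, x2, s1, s2, s3 ≥ 0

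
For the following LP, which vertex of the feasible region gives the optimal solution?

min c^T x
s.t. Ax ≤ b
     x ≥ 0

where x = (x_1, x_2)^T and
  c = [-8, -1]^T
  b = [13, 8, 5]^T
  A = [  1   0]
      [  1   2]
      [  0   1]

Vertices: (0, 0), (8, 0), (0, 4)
(8, 0) with z = -64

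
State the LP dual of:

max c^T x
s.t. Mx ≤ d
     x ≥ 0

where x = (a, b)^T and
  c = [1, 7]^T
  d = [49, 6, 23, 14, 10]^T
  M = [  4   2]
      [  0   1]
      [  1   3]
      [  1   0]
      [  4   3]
Minimize: z = 49y1 + 6y2 + 23y3 + 14y4 + 10y5

Subject to:
  C1: -4y1 - y3 - y4 - 4y5 ≤ -1
  C2: -2y1 - y2 - 3y3 - 3y5 ≤ -7
  y1, y2, y3, y4, y5 ≥ 0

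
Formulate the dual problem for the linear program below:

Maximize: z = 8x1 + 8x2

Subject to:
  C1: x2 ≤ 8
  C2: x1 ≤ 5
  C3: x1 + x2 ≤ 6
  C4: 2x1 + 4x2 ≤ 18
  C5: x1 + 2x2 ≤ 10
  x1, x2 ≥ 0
Minimize: z = 8y1 + 5y2 + 6y3 + 18y4 + 10y5

Subject to:
  C1: -y2 - y3 - 2y4 - y5 ≤ -8
  C2: -y1 - y3 - 4y4 - 2y5 ≤ -8
  y1, y2, y3, y4, y5 ≥ 0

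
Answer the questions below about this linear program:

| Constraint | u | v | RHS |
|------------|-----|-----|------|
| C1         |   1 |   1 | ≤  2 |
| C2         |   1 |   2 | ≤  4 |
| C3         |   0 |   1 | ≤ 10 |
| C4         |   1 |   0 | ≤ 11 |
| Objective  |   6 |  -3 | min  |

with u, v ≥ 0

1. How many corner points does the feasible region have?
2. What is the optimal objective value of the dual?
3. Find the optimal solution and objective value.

1. 3
2. -6 (by strong duality, equal to the primal optimum)
3. u = 0, v = 2, z = -6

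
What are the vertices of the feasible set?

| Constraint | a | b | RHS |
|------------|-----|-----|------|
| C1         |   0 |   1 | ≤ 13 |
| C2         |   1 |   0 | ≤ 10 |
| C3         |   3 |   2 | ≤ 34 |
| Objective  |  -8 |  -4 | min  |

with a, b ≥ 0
Each vertex is the intersection of two constraint boundaries that also satisfies all remaining constraints:
  a = 0 and b = 0 → (0, 0)
  a = 10 and b = 0 → (10, 0)
  a = 10 and 3a + 2b = 34 → (10, 2)
  b = 13 and 3a + 2b = 34 → (2.667, 13)
  b = 13 and a = 0 → (0, 13)

Vertices: (0, 0), (10, 0), (10, 2), (2.667, 13), (0, 13)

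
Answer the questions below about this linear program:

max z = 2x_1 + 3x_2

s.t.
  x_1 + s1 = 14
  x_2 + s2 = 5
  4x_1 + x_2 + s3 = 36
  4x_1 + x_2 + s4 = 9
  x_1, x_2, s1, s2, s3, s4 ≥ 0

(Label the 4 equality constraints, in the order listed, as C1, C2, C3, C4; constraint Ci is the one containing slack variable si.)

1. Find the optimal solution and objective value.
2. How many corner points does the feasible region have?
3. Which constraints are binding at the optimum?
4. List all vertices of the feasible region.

1. x_1 = 1, x_2 = 5, z = 17
2. 4
3. C2, C4
4. (0, 0), (2.25, 0), (1, 5), (0, 5)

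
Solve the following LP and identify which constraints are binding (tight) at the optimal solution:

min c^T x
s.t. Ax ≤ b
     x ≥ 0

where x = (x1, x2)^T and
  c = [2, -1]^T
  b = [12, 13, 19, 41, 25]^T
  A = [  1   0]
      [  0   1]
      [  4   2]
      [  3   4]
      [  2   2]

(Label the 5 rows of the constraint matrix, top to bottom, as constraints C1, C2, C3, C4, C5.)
Optimal: x1 = 0, x2 = 9.5
Slack at optimum:
  C1: slack = 12
  C2: slack = 3.5
  C3: slack = 0 (binding)
  C4: slack = 3
  C5: slack = 6
  x1 ≥ 0: x1 = 0 (binding)
  x2 ≥ 0: x2 = 9.5
Binding constraints: C3, x1 ≥ 0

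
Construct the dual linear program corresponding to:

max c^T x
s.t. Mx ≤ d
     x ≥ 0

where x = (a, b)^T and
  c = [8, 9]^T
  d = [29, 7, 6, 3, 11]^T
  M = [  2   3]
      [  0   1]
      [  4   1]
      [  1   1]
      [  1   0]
Minimize: z = 29y1 + 7y2 + 6y3 + 3y4 + 11y5

Subject to:
  C1: -2y1 - 4y3 - y4 - y5 ≤ -8
  C2: -3y1 - y2 - y3 - y4 ≤ -9
  y1, y2, y3, y4, y5 ≥ 0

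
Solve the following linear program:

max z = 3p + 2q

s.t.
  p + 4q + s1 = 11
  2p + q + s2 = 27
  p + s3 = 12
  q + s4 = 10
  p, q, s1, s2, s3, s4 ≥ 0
Each vertex is the intersection of two constraint boundaries that also satisfies all remaining constraints:
  p = 0 and q = 0 → (0, 0)
  p + 4q = 11 and q = 0 → (11, 0)
  p + 4q = 11 and p = 0 → (0, 2.75)

Evaluating z = 3p + 2q at each vertex:
  (0, 0): z = 0
  (11, 0): z = 33
  (0, 2.75): z = 5.5

The maximum is at (11, 0) with z = 33.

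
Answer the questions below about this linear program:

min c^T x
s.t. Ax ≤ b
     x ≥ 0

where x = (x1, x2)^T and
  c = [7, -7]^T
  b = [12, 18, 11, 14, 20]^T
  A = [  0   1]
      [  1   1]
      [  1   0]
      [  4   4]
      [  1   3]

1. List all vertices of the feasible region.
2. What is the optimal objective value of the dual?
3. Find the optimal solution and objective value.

1. (0, 0), (3.5, 0), (0, 3.5)
2. -24.5 (by strong duality, equal to the primal optimum)
3. x1 = 0, x2 = 3.5, z = -24.5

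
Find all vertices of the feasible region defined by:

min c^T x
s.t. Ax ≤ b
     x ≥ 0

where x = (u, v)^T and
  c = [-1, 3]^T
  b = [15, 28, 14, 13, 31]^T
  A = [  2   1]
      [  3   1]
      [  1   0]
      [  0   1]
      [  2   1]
Each vertex is the intersection of two constraint boundaries that also satisfies all remaining constraints:
  u = 0 and v = 0 → (0, 0)
  2u + v = 15 and v = 0 → (7.5, 0)
  2u + v = 15 and v = 13 → (1, 13)
  v = 13 and u = 0 → (0, 13)

Vertices: (0, 0), (7.5, 0), (1, 13), (0, 13)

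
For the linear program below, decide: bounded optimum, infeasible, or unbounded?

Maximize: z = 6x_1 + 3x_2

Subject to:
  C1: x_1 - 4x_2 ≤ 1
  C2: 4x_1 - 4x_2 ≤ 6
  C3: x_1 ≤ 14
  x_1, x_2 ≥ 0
Feasible point: (0, 0) satisfies every constraint, so the LP is feasible.
Direction d = (0, 1): for each constraint row a, a·d ≤ 0 —
  (1)(0) + (-4)(1) = -4 ≤ 0
  (4)(0) + (-4)(1) = -4 ≤ 0
  (1)(0) + (0)(1) = 0 ≤ 0
and d ≥ 0, so (0, 0) + t·d stays feasible for every t ≥ 0. Along this ray z = 6x_1 + 3x_2 changes by 3 per unit t, so z → +∞.

Unbounded: there is a feasible ray along which z → +∞.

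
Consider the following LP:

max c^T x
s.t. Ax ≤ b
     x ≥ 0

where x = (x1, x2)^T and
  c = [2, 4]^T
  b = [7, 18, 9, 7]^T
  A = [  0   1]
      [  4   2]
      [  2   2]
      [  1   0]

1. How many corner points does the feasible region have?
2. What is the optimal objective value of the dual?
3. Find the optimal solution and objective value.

1. 3
2. 18 (by strong duality, equal to the primal optimum)
3. x1 = 0, x2 = 4.5, z = 18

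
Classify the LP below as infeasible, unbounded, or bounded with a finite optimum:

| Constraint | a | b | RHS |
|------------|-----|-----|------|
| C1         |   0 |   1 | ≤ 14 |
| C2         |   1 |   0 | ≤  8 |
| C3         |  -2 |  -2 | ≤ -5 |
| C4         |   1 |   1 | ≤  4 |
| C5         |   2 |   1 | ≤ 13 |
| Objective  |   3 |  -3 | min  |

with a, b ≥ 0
The point (0, 4) satisfies every constraint, so the LP is feasible; the constraints give a ≤ 8 and b ≤ 14, which with a, b ≥ 0 keep the feasible region inside a bounded box. A feasible, bounded LP attains a finite optimum at a vertex.

Feasible with finite optimum z* = -12 at (0, 4).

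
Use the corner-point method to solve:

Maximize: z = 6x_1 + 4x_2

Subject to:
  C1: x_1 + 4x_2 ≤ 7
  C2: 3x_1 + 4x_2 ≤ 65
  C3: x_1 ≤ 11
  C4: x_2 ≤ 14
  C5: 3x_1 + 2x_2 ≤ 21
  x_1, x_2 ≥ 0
x_1 = 7, x_2 = 0, z = 42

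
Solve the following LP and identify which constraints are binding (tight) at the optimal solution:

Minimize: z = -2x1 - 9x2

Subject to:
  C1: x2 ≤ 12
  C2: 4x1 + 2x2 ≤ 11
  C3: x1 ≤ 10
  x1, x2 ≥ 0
Optimal: x1 = 0, x2 = 5.5
Slack at optimum:
  C1: slack = 6.5
  C2: slack = 0 (binding)
  C3: slack = 10
  x1 ≥ 0: x1 = 0 (binding)
  x2 ≥ 0: x2 = 5.5
Binding constraints: C2, x1 ≥ 0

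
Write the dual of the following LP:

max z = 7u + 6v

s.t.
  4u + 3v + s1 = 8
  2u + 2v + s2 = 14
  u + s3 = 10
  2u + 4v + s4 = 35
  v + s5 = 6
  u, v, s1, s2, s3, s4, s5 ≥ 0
Minimize: z = 8y1 + 14y2 + 10y3 + 35y4 + 6y5

Subject to:
  C1: -4y1 - 2y2 - y3 - 2y4 ≤ -7
  C2: -3y1 - 2y2 - 4y4 - y5 ≤ -6
  y1, y2, y3, y4, y5 ≥ 0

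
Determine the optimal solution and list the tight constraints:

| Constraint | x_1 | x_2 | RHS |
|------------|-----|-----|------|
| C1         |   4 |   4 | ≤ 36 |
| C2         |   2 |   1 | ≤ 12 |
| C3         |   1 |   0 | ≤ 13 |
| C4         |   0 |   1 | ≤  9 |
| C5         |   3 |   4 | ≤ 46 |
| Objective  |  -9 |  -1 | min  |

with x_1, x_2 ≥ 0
Optimal: x_1 = 6, x_2 = 0
Slack at optimum:
  C1: slack = 12
  C2: slack = 0 (binding)
  C3: slack = 7
  C4: slack = 9
  C5: slack = 28
  x_1 ≥ 0: x_1 = 6
  x_2 ≥ 0: x_2 = 0 (binding)
Binding constraints: C2, x_2 ≥ 0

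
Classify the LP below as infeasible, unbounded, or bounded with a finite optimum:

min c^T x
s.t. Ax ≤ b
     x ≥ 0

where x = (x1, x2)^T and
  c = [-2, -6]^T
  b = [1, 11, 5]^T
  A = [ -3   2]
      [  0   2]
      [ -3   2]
Feasible point: (0, 0) satisfies every constraint, so the LP is feasible.
Direction d = (1, 0): for each constraint row a, a·d ≤ 0 —
  (-3)(1) + (2)(0) = -3 ≤ 0
  (0)(1) + (2)(0) = 0 ≤ 0
  (-3)(1) + (2)(0) = -3 ≤ 0
and d ≥ 0, so (0, 0) + t·d stays feasible for every t ≥ 0. Along this ray z = -2x1 - 6x2 changes by -2 per unit t, so z → −∞.

Unbounded — the objective can decrease without bound over the feasible region.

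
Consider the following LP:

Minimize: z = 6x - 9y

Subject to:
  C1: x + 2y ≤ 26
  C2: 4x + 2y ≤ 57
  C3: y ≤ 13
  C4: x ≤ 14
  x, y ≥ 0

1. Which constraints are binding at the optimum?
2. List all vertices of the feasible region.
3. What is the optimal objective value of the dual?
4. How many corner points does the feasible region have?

1. C1, C3, x ≥ 0
2. (0, 0), (14, 0), (14, 0.5), (10.33, 7.833), (0, 13)
3. -117 (by strong duality, equal to the primal optimum)
4. 5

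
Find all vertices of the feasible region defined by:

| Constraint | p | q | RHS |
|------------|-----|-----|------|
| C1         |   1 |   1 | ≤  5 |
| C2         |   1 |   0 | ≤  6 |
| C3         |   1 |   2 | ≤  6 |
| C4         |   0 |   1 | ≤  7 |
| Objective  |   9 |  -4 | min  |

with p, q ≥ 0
Each vertex is the intersection of two constraint boundaries that also satisfies all remaining constraints:
  p = 0 and q = 0 → (0, 0)
  p + q = 5 and q = 0 → (5, 0)
  p + q = 5 and p + 2q = 6 → (4, 1)
  p + 2q = 6 and p = 0 → (0, 3)

Vertices: (0, 0), (5, 0), (4, 1), (0, 3)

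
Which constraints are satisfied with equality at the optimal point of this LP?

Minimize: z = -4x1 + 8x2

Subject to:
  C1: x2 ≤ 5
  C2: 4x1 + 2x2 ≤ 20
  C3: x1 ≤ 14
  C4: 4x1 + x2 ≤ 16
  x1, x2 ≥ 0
Optimal: x1 = 4, x2 = 0
Binding: C4, x2 ≥ 0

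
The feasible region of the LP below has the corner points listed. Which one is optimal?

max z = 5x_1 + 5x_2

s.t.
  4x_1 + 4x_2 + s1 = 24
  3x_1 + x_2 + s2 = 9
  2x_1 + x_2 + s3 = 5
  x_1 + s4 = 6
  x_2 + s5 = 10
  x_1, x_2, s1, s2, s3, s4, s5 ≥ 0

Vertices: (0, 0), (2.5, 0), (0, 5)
(0, 5) with z = 25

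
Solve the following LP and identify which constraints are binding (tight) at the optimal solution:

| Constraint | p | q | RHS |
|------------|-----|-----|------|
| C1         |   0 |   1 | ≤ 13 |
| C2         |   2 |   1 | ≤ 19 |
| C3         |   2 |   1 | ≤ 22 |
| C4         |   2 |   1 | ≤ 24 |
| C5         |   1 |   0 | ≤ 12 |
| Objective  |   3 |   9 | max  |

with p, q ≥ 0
Optimal: p = 3, q = 13
Slack at optimum:
  C1: slack = 0 (binding)
  C2: slack = 0 (binding)
  C3: slack = 3
  C4: slack = 5
  C5: slack = 9
  p ≥ 0: p = 3
  q ≥ 0: q = 13
Binding constraints: C1, C2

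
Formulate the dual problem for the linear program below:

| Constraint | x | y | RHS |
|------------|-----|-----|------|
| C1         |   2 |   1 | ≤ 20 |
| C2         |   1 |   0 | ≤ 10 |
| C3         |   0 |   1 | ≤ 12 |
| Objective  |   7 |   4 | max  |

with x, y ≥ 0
Minimize: z = 20y1 + 10y2 + 12y3

Subject to:
  C1: -2y1 - y2 ≤ -7
  C2: -y1 - y3 ≤ -4
  y1, y2, y3 ≥ 0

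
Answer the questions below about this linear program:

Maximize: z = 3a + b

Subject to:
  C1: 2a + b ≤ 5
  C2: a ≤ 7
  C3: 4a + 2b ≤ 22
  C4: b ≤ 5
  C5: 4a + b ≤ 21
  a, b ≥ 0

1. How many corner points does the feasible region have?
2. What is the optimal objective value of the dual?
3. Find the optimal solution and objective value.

1. 3
2. 7.5 (by strong duality, equal to the primal optimum)
3. a = 2.5, b = 0, z = 7.5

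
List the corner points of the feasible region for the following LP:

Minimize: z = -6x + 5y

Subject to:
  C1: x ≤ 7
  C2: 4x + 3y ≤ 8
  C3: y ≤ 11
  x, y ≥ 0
Each vertex is the intersection of two constraint boundaries that also satisfies all remaining constraints:
  x = 0 and y = 0 → (0, 0)
  4x + 3y = 8 and y = 0 → (2, 0)
  4x + 3y = 8 and x = 0 → (0, 2.667)

Vertices: (0, 0), (2, 0), (0, 2.667)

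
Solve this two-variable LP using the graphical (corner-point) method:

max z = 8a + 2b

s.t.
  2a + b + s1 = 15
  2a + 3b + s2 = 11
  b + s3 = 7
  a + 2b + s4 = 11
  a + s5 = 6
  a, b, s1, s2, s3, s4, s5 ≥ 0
a = 5.5, b = 0, z = 44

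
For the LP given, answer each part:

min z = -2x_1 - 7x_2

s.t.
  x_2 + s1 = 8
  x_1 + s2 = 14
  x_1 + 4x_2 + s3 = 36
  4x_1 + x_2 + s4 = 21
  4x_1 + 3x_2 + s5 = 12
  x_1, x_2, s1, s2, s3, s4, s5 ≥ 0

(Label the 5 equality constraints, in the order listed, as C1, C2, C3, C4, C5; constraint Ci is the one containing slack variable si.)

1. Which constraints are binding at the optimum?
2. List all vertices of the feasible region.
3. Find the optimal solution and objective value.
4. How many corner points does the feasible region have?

1. C5, x_1 ≥ 0
2. (0, 0), (3, 0), (0, 4)
3. x_1 = 0, x_2 = 4, z = -28
4. 3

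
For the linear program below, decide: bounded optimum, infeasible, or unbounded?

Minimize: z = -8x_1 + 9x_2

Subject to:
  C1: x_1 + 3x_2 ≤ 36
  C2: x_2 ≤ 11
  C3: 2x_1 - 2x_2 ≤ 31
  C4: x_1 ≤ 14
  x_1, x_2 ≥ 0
The point (14, 0) satisfies every constraint, so the LP is feasible; the constraints give x_1 ≤ 14 and x_2 ≤ 11, which with x_1, x_2 ≥ 0 keep the feasible region inside a bounded box. A feasible, bounded LP attains a finite optimum at a vertex.

The LP has an optimal solution: (14, 0) with z = -112.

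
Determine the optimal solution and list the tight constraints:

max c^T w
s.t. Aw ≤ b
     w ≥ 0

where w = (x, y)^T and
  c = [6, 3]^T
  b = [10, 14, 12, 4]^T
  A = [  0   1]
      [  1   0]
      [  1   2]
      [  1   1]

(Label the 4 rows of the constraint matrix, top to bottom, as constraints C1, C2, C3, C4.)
Optimal: x = 4, y = 0
Binding: C4, y ≥ 0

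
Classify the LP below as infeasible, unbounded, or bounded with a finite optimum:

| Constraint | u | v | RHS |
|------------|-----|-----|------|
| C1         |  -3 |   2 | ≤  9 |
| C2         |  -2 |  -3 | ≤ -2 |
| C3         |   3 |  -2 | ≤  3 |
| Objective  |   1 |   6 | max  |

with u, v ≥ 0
Feasible point: (0, 1) satisfies every constraint, so the LP is feasible.
Direction d = (2, 3): for each constraint row a, a·d ≤ 0 —
  (-3)(2) + (2)(3) = 0 ≤ 0
  (-2)(2) + (-3)(3) = -13 ≤ 0
  (3)(2) + (-2)(3) = 0 ≤ 0
and d ≥ 0, so (0, 1) + t·d stays feasible for every t ≥ 0. Along this ray z = u + 6v changes by 20 per unit t, so z → +∞.

Unbounded — the objective can increase without bound over the feasible region.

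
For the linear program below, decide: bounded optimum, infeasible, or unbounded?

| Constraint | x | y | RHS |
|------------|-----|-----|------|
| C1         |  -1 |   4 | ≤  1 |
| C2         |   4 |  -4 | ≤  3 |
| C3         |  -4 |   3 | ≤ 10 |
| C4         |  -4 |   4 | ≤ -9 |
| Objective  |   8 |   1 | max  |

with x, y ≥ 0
C2 requires 4x - 4y ≤ 3, while C4 (-4x + 4y ≤ -9) is equivalent to 4x - 4y ≥ 9. Together they would need 9 ≤ 4x - 4y ≤ 3, which is impossible since 9 > 3. No point satisfies all constraints.

The feasible region is empty; the LP is infeasible.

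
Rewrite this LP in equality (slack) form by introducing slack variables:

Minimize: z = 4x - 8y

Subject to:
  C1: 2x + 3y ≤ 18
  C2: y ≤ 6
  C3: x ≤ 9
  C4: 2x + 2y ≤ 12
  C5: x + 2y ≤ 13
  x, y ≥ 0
min z = 4x - 8y

s.t.
  2x + 3y + s1 = 18
  y + s2 = 6
  x + s3 = 9
  2x + 2y + s4 = 12
  x + 2y + s5 = 13
  x, y, s1, s2, s3, s4, s5 ≥ 0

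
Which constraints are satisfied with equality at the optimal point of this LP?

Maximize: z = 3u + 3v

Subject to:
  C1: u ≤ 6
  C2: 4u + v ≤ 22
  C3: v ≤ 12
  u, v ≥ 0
Optimal: u = 2.5, v = 12
Binding: C2, C3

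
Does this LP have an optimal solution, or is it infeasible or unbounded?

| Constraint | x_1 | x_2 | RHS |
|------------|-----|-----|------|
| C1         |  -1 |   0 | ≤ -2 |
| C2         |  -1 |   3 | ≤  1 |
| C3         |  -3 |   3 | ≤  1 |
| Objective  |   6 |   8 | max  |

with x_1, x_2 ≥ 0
Feasible point: (2, 0) satisfies every constraint, so the LP is feasible.
Direction d = (1, 0): for each constraint row a, a·d ≤ 0 —
  (-1)(1) + (0)(0) = -1 ≤ 0
  (-1)(1) + (3)(0) = -1 ≤ 0
  (-3)(1) + (3)(0) = -3 ≤ 0
and d ≥ 0, so (2, 0) + t·d stays feasible for every t ≥ 0. Along this ray z = 6x_1 + 8x_2 changes by 6 per unit t, so z → +∞.

Unbounded: there is a feasible ray along which z → +∞.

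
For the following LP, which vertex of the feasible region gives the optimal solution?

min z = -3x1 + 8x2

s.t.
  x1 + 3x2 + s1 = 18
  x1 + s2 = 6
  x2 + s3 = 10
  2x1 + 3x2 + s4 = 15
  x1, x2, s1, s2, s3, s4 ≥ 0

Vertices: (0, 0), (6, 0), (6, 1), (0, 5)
Evaluating z = -3x1 + 8x2 at each vertex:
  (0, 0): z = 0
  (6, 0): z = -18
  (6, 1): z = -10
  (0, 5): z = 40

The smallest value is z = -18, attained at (6, 0).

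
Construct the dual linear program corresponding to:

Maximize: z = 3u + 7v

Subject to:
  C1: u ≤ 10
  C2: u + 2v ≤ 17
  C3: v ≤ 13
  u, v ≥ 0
Minimize: z = 10y1 + 17y2 + 13y3

Subject to:
  C1: -y1 - y2 ≤ -3
  C2: -2y2 - y3 ≤ -7
  y1, y2, y3 ≥ 0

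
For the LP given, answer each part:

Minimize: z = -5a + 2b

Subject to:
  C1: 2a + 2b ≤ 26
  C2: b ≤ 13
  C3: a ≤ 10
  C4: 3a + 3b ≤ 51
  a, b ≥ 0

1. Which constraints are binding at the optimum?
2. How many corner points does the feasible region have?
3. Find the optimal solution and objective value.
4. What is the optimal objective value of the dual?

1. C3, b ≥ 0
2. 4
3. a = 10, b = 0, z = -50
4. -50 (by strong duality, equal to the primal optimum)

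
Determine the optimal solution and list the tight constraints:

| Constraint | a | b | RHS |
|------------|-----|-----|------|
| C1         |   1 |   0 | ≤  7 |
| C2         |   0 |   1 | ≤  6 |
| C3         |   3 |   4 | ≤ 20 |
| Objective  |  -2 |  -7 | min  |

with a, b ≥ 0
Optimal: a = 0, b = 5
Slack at optimum:
  C1: slack = 7
  C2: slack = 1
  C3: slack = 0 (binding)
  a ≥ 0: a = 0 (binding)
  b ≥ 0: b = 5
Binding constraints: C3, a ≥ 0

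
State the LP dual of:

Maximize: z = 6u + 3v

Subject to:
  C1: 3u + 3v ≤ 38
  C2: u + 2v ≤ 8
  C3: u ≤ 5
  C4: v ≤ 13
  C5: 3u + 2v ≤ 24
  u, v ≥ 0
Minimize: z = 38y1 + 8y2 + 5y3 + 13y4 + 24y5

Subject to:
  C1: -3y1 - y2 - y3 - 3y5 ≤ -6
  C2: -3y1 - 2y2 - y4 - 2y5 ≤ -3
  y1, y2, y3, y4, y5 ≥ 0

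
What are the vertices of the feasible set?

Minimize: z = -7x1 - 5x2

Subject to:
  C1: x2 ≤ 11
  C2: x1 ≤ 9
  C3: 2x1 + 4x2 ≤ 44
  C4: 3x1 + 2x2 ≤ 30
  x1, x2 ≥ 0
Each vertex is the intersection of two constraint boundaries that also satisfies all remaining constraints:
  x1 = 0 and x2 = 0 → (0, 0)
  x1 = 9 and x2 = 0 → (9, 0)
  x1 = 9 and 3x1 + 2x2 = 30 → (9, 1.5)
  2x1 + 4x2 = 44 and 3x1 + 2x2 = 30 → (4, 9)
  x2 = 11 and 2x1 + 4x2 = 44 → (0, 11)

Vertices: (0, 0), (9, 0), (9, 1.5), (4, 9), (0, 11)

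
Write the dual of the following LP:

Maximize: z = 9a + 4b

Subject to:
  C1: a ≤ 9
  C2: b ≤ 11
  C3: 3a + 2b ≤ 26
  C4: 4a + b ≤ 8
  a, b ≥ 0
Minimize: z = 9y1 + 11y2 + 26y3 + 8y4

Subject to:
  C1: -y1 - 3y3 - 4y4 ≤ -9
  C2: -y2 - 2y3 - y4 ≤ -4
  y1, y2, y3, y4 ≥ 0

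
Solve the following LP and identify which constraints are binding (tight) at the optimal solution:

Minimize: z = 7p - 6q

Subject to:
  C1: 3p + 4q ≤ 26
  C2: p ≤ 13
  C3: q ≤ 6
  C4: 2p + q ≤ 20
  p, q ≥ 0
Optimal: p = 0, q = 6
Binding: C3, p ≥ 0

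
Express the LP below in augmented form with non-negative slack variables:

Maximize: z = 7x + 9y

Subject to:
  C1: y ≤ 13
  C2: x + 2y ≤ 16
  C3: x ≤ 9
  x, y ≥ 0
max z = 7x + 9y

s.t.
  y + s1 = 13
  x + 2y + s2 = 16
  x + s3 = 9
  x, y, s1, s2, s3 ≥ 0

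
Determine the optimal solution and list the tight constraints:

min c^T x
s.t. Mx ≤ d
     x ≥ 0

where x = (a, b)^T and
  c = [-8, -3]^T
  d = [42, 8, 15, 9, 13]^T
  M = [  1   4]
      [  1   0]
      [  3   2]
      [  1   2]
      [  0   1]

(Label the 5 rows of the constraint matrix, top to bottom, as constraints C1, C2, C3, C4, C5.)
Optimal: a = 5, b = 0
Slack at optimum:
  C1: slack = 37
  C2: slack = 3
  C3: slack = 0 (binding)
  C4: slack = 4
  C5: slack = 13
  a ≥ 0: a = 5
  b ≥ 0: b = 0 (binding)
Binding constraints: C3, b ≥ 0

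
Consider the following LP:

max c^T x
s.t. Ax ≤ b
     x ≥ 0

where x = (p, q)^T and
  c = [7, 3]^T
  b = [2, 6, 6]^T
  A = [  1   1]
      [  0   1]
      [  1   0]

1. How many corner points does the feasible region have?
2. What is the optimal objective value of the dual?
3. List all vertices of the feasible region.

1. 3
2. 14 (by strong duality, equal to the primal optimum)
3. (0, 0), (2, 0), (0, 2)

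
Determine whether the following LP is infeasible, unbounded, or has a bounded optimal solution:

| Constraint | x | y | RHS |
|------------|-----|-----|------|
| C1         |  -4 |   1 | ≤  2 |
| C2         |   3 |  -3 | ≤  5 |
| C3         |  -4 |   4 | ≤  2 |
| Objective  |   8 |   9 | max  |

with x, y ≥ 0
Feasible point: (0, 0) satisfies every constraint, so the LP is feasible.
Direction d = (1, 1): for each constraint row a, a·d ≤ 0 —
  (-4)(1) + (1)(1) = -3 ≤ 0
  (3)(1) + (-3)(1) = 0 ≤ 0
  (-4)(1) + (4)(1) = 0 ≤ 0
and d ≥ 0, so (0, 0) + t·d stays feasible for every t ≥ 0. Along this ray z = 8x + 9y changes by 17 per unit t, so z → +∞.

Unbounded — the objective can increase without bound over the feasible region.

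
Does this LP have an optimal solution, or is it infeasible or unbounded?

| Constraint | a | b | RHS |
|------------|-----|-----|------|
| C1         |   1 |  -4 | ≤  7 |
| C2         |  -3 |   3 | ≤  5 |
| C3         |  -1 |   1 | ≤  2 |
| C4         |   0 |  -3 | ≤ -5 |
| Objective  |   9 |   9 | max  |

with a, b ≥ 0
Feasible point: (1, 2) satisfies every constraint, so the LP is feasible.
Direction d = (1, 1): for each constraint row a, a·d ≤ 0 —
  (1)(1) + (-4)(1) = -3 ≤ 0
  (-3)(1) + (3)(1) = 0 ≤ 0
  (-1)(1) + (1)(1) = 0 ≤ 0
  (0)(1) + (-3)(1) = -3 ≤ 0
and d ≥ 0, so (1, 2) + t·d stays feasible for every t ≥ 0. Along this ray z = 9a + 9b changes by 18 per unit t, so z → +∞.

The LP is unbounded; z can be made arbitrarily large.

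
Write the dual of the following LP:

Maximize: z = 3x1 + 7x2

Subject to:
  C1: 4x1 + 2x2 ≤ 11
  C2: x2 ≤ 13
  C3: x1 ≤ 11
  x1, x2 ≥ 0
Minimize: z = 11y1 + 13y2 + 11y3

Subject to:
  C1: -4y1 - y3 ≤ -3
  C2: -2y1 - y2 ≤ -7
  y1, y2, y3 ≥ 0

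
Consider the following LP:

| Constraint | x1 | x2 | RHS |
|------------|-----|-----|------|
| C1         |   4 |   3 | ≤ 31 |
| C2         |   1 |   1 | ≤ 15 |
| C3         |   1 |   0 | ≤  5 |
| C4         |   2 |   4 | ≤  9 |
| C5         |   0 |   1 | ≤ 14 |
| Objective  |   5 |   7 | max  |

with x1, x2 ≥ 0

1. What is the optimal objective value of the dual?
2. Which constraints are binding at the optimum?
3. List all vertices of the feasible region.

1. 22.5 (by strong duality, equal to the primal optimum)
2. C4, x2 ≥ 0
3. (0, 0), (4.5, 0), (0, 2.25)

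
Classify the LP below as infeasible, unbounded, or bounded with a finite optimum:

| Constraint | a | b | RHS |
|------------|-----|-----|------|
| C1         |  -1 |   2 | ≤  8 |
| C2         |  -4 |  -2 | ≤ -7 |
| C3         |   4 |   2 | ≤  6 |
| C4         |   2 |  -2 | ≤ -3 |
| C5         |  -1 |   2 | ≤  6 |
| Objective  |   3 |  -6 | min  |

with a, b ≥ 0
C3 requires 4a + 2b ≤ 6, while C2 (-4a - 2b ≤ -7) is equivalent to 4a + 2b ≥ 7. Together they would need 7 ≤ 4a + 2b ≤ 6, which is impossible since 7 > 6. No point satisfies all constraints.

Infeasible — the constraint set is empty.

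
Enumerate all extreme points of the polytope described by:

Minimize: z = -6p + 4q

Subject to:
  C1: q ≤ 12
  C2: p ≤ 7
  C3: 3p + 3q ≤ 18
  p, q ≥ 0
Each vertex is the intersection of two constraint boundaries that also satisfies all remaining constraints:
  p = 0 and q = 0 → (0, 0)
  3p + 3q = 18 and q = 0 → (6, 0)
  3p + 3q = 18 and p = 0 → (0, 6)

Vertices: (0, 0), (6, 0), (0, 6)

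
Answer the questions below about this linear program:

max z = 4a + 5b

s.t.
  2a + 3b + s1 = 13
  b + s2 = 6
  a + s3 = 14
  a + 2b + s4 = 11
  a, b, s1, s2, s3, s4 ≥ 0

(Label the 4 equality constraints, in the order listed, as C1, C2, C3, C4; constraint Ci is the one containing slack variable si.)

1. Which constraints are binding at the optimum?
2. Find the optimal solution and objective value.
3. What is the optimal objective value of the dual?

1. C1, b ≥ 0
2. a = 6.5, b = 0, z = 26
3. 26 (by strong duality, equal to the primal optimum)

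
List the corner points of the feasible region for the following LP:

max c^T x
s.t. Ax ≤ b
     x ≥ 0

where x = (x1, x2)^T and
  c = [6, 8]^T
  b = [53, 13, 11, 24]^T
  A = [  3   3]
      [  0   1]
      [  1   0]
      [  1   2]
Each vertex is the intersection of two constraint boundaries that also satisfies all remaining constraints:
  x1 = 0 and x2 = 0 → (0, 0)
  x1 = 11 and x2 = 0 → (11, 0)
  x1 = 11 and x1 + 2x2 = 24 → (11, 6.5)
  x1 + 2x2 = 24 and x1 = 0 → (0, 12)

Vertices: (0, 0), (11, 0), (11, 6.5), (0, 12)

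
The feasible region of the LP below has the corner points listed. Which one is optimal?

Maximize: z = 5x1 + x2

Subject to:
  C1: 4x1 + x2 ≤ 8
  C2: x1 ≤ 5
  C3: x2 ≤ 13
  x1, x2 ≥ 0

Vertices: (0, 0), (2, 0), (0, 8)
Evaluating z = 5x1 + x2 at each vertex:
  (0, 0): z = 0
  (2, 0): z = 10
  (0, 8): z = 8

The largest value is z = 10, attained at (2, 0).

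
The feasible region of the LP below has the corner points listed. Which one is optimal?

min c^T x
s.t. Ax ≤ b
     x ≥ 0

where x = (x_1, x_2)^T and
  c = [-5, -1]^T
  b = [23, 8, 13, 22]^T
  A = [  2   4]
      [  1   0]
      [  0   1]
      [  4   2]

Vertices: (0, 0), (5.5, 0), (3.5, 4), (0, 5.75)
Evaluating z = -5x_1 - x_2 at each vertex:
  (0, 0): z = 0
  (5.5, 0): z = -27.5
  (3.5, 4): z = -21.5
  (0, 5.75): z = -5.75

The smallest value is z = -27.5, attained at (5.5, 0).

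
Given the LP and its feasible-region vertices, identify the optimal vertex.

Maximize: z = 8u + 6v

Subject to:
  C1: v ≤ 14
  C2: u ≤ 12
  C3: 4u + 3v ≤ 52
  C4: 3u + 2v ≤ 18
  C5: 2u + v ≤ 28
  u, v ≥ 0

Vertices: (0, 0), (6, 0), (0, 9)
Evaluating z = 8u + 6v at each vertex:
  (0, 0): z = 0
  (6, 0): z = 48
  (0, 9): z = 54

The largest value is z = 54, attained at (0, 9).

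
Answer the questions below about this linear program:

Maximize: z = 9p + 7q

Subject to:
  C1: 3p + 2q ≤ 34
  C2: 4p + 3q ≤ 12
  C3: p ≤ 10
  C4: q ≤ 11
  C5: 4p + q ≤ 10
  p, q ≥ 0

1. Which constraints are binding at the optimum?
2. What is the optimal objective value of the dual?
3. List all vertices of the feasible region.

1. C2, p ≥ 0
2. 28 (by strong duality, equal to the primal optimum)
3. (0, 0), (2.5, 0), (2.25, 1), (0, 4)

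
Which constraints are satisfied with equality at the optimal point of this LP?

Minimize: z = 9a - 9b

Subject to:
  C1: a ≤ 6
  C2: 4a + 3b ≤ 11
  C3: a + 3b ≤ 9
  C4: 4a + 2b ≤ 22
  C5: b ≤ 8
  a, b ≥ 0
Optimal: a = 0, b = 3
Binding: C3, a ≥ 0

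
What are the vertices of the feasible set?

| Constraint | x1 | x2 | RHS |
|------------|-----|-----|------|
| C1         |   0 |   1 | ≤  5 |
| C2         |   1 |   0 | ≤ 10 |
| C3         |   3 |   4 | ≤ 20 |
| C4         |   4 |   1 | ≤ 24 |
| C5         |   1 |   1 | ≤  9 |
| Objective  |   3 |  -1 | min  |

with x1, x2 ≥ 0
Each vertex is the intersection of two constraint boundaries that also satisfies all remaining constraints:
  x1 = 0 and x2 = 0 → (0, 0)
  4x1 + x2 = 24 and x2 = 0 → (6, 0)
  3x1 + 4x2 = 20 and 4x1 + x2 = 24 → (5.846, 0.6154)
  x2 = 5 and 3x1 + 4x2 = 20 → (0, 5)

Vertices: (0, 0), (6, 0), (5.846, 0.6154), (0, 5)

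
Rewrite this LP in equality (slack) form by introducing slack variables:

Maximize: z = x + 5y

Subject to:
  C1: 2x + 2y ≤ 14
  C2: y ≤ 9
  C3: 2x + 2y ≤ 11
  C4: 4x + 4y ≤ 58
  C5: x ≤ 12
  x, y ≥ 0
max z = x + 5y

s.t.
  2x + 2y + s1 = 14
  y + s2 = 9
  2x + 2y + s3 = 11
  4x + 4y + s4 = 58
  x + s5 = 12
  x, y, s1, s2, s3, s4, s5 ≥ 0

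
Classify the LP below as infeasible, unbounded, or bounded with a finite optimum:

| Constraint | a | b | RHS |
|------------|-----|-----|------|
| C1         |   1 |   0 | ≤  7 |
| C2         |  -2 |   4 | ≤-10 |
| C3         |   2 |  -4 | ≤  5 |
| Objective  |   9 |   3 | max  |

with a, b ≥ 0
C3 requires 2a - 4b ≤ 5, while C2 (-2a + 4b ≤ -10) is equivalent to 2a - 4b ≥ 10. Together they would need 10 ≤ 2a - 4b ≤ 5, which is impossible since 10 > 5. No point satisfies all constraints.

The feasible region is empty; the LP is infeasible.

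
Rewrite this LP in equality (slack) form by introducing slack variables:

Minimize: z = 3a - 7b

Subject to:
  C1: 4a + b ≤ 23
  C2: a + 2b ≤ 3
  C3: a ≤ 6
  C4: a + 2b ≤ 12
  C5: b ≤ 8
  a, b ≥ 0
min z = 3a - 7b

s.t.
  4a + b + s1 = 23
  a + 2b + s2 = 3
  a + s3 = 6
  a + 2b + s4 = 12
  b + s5 = 8
  a, b, s1, s2, s3, s4, s5 ≥ 0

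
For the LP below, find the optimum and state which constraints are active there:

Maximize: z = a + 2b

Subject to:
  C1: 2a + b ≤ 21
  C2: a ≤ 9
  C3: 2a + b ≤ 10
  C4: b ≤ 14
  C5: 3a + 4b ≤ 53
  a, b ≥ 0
Optimal: a = 0, b = 10
Slack at optimum:
  C1: slack = 11
  C2: slack = 9
  C3: slack = 0 (binding)
  C4: slack = 4
  C5: slack = 13
  a ≥ 0: a = 0 (binding)
  b ≥ 0: b = 10
Binding constraints: C3, a ≥ 0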